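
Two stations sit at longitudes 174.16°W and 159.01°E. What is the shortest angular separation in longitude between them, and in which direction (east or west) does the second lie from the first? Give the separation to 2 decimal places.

Raw difference: 159.01 − -174.16 = 333.17°.
Normalise into (−180°, 180°]: 333.17° − 360° = -26.83°.
Negative ⇒ the second point lies to the west; separation 26.83°.

26.83° west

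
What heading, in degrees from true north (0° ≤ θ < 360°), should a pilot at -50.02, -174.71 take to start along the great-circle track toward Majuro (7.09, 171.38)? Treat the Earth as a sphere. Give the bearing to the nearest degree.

344°

Δλ = 171.38 − -174.71 = 346.09°; wrapped into (−180°, 180°]: -13.91°.
θ = atan2( sin Δλ · cos φ₂ , cos φ₁ · sin φ₂ − sin φ₁ · cos φ₂ · cos Δλ )
  = atan2(-0.23856, 0.81742) = -16.270° → normalised to [0°, 360°): 343.730°.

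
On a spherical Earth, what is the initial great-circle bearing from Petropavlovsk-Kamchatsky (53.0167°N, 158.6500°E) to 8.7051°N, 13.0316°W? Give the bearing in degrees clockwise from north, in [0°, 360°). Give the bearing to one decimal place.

350.7°

Δλ = -13.0316 − 158.6500 = -171.6816°.
θ = atan2( sin Δλ · cos φ₂ , cos φ₁ · sin φ₂ − sin φ₁ · cos φ₂ · cos Δλ )
  = atan2(-0.14301, 0.87235) = -9.310° → normalised to [0°, 360°): 350.690°.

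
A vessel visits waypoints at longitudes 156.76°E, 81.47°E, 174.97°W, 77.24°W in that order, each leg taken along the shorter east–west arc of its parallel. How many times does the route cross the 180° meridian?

1

Leg 1: +156.76° → +81.47°, shortest Δλ = -75.29° (west) — does not cross 180°.
Leg 2: +81.47° → -174.97°, shortest Δλ = 103.56° (east) — crosses 180°.
Leg 3: -174.97° → -77.24°, shortest Δλ = 97.73° (east) — does not cross 180°.
Total crossings: 1.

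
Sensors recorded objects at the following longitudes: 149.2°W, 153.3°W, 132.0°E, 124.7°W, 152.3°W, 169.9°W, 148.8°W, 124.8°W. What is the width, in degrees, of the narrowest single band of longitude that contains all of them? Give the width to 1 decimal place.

Sort the longitudes: -169.9°, -153.3°, -152.3°, -149.2°, -148.8°, -124.8°, -124.7°, +132.0°.
Eastward gaps between consecutive values (wrapping around): 16.6°, 1.0°, 3.1°, 0.4°, 24.0°, 0.1°, 256.7°, 58.1°.
Largest gap = 256.7° ⇒ minimal covering band is its complement: 360° − 256.7° = 103.3°.
Band runs from +132.0° eastward to -124.7°, crossing the antimeridian.

103.3°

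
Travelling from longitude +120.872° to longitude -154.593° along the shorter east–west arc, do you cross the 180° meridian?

Naïve |-154.593 − 120.872| = 275.465° > 180°, so the shorter arc goes the other way round — across 180°.
Signed shortest Δλ = ((-154.593 − 120.872 + 180) mod 360) − 180 = 84.535°.
Going east by 84.535° from +120.872° passes through 180° before reaching -154.593°.

Yes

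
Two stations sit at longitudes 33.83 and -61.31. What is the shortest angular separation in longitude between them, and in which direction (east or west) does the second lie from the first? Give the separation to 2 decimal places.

95.14° west

Raw difference: -61.31 − 33.83 = -95.14°.
Normalise into (−180°, 180°]: -95.14° stays -95.14°.
Negative ⇒ the second point lies to the west; separation 95.14°.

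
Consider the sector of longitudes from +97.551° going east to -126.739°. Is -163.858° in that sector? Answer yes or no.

Yes

Band width going east from +97.551° to -126.739°: ((-126.739 − 97.551) mod 360) = 135.710°.
Offset of -163.858° east of the west edge: ((-163.858 − 97.551) mod 360) = 98.591°.
98.591° ≤ 135.710° ⇒ inside.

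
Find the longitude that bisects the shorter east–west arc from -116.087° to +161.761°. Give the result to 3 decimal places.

-157.163°

Signed shortest Δλ from -116.087° to +161.761° is -82.152°.
Midpoint longitude = -116.087° + (-82.152°)/2 = -116.087° − 41.076° = -157.163°.
(The naïve average (-116.087 + +161.761)/2 = 22.837° is on the wrong side of the globe.)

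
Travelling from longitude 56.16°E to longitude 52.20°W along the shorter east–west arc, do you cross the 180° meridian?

No

Signed shortest Δλ = ((-52.20 − 56.16 + 180) mod 360) − 180 = -108.36°.
Going west by 108.36° from +56.16° reaches -52.20° without touching 180°.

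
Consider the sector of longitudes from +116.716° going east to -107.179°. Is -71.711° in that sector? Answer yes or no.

Band width going east from +116.716° to -107.179°: ((-107.179 − 116.716) mod 360) = 136.105°.
Offset of -71.711° east of the west edge: ((-71.711 − 116.716) mod 360) = 171.573°.
171.573° > 136.105° ⇒ outside.

No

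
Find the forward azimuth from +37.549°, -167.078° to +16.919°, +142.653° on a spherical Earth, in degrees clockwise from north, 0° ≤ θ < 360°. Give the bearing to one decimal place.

259.1°

Δλ = 142.653 − -167.078 = 309.731°; wrapped into (−180°, 180°]: -50.269°.
θ = atan2( sin Δλ · cos φ₂ , cos φ₁ · sin φ₂ − sin φ₁ · cos φ₂ · cos Δλ )
  = atan2(-0.73577, -0.14195) = -100.920° → normalised to [0°, 360°): 259.080°.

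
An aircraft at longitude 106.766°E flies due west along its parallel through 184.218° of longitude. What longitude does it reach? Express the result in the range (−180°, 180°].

77.452°W

Start at +106.766°; shift −184.218° → -77.452°.
-77.452° already lies in (−180°, 180°].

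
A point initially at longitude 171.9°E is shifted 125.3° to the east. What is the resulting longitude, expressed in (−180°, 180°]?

62.8°W

Start at +171.9°; shift +125.3° → +297.2°.
+297.2° lies outside (−180°, 180°]; subtract 360° → -62.8°.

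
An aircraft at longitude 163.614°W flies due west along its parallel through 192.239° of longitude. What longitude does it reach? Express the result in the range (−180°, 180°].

Start at -163.614°; shift −192.239° → -355.853°.
-355.853° lies outside (−180°, 180°]; add 360° → +4.147°.

4.147°E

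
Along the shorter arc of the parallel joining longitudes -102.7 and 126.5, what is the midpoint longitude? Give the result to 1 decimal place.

Signed shortest Δλ from -102.7° to +126.5° is -130.8°.
Midpoint longitude = -102.7° + (-130.8°)/2 = -102.7° − 65.4° = -168.1°.
(The naïve average (-102.7 + +126.5)/2 = 11.9° is on the wrong side of the globe.)

-168.1°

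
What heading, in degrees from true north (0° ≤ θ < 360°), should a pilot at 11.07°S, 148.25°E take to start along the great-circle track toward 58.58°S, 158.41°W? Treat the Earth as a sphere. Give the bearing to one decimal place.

151.7°

Δλ = -158.41 − 148.25 = -306.66°; wrapped into (−180°, 180°]: 53.34°.
θ = atan2( sin Δλ · cos φ₂ , cos φ₁ · sin φ₂ − sin φ₁ · cos φ₂ · cos Δλ )
  = atan2(0.41819, -0.77773) = 151.733° → normalised to [0°, 360°): 151.733°.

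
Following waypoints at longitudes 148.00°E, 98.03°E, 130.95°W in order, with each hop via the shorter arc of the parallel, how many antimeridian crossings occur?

Leg 1: +148.00° → +98.03°, shortest Δλ = -49.97° (west) — does not cross 180°.
Leg 2: +98.03° → -130.95°, shortest Δλ = 131.02° (east) — crosses 180°.
Total crossings: 1.

1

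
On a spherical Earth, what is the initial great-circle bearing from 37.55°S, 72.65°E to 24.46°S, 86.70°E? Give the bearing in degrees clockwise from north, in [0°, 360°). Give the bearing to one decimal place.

Δλ = 86.70 − 72.65 = 14.05°.
θ = atan2( sin Δλ · cos φ₂ , cos φ₁ · sin φ₂ − sin φ₁ · cos φ₂ · cos Δλ )
  = atan2(0.22098, 0.20989) = 46.475° → normalised to [0°, 360°): 46.475°.

46.5°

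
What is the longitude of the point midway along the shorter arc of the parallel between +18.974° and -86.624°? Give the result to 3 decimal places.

Signed shortest Δλ from +18.974° to -86.624° is -105.598°.
Midpoint longitude = +18.974° + (-105.598°)/2 = +18.974° − 52.799° = -33.825°.

-33.825°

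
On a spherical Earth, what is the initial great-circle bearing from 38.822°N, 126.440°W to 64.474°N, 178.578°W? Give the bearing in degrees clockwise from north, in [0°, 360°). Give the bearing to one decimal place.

Δλ = -178.578 − -126.440 = -52.138°.
θ = atan2( sin Δλ · cos φ₂ , cos φ₁ · sin φ₂ − sin φ₁ · cos φ₂ · cos Δλ )
  = atan2(-0.34021, 0.53724) = -32.344° → normalised to [0°, 360°): 327.656°.

327.7°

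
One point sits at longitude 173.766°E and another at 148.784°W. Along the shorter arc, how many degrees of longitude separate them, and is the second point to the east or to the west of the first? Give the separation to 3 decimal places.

Raw difference: -148.784 − 173.766 = -322.55°.
Normalise into (−180°, 180°]: -322.55° + 360° = 37.45°.
Positive ⇒ the second point lies to the east; separation 37.450°.

37.450° east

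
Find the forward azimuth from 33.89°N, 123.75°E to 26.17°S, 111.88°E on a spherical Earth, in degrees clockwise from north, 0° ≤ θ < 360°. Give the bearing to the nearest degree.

192°

Δλ = 111.88 − 123.75 = -11.87°.
θ = atan2( sin Δλ · cos φ₂ , cos φ₁ · sin φ₂ − sin φ₁ · cos φ₂ · cos Δλ )
  = atan2(-0.18461, -0.85585) = -167.828° → normalised to [0°, 360°): 192.172°.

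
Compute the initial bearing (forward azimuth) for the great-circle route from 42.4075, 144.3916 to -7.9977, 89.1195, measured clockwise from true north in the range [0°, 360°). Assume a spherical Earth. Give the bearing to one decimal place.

239.3°

Δλ = 89.1195 − 144.3916 = -55.2721°.
θ = atan2( sin Δλ · cos φ₂ , cos φ₁ · sin φ₂ − sin φ₁ · cos φ₂ · cos Δλ )
  = atan2(-0.81387, -0.48319) = -120.697° → normalised to [0°, 360°): 239.303°.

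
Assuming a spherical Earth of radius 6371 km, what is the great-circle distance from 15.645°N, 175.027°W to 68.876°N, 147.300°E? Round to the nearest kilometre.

6477 km

Δλ = 147.300 − -175.027 = 322.327°; wrapped into (−180°, 180°]: -37.673°.
Δφ = 68.876 − 15.645 = 53.231°.
a = sin²(Δφ/2) + cos φ₁ · cos φ₂ · sin²(Δλ/2) = 0.236881.
c = 2·atan2(√a, √(1−a)) = 1.01663 rad → d = 6371·c ≈ 6476.93 km.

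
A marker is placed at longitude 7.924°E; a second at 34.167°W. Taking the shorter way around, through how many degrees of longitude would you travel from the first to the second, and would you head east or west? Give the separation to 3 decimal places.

42.091° west

Raw difference: -34.167 − 7.924 = -42.091°.
Normalise into (−180°, 180°]: -42.091° stays -42.091°.
Negative ⇒ the second point lies to the west; separation 42.091°.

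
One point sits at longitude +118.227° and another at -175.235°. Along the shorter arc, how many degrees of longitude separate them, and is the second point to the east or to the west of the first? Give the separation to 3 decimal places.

Raw difference: -175.235 − 118.227 = -293.462°.
Normalise into (−180°, 180°]: -293.462° + 360° = 66.538°.
Positive ⇒ the second point lies to the east; separation 66.538°.

66.538° east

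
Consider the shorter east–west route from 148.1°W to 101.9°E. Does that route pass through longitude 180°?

Yes

Naïve |101.9 − -148.1| = 250.0° > 180°, so the shorter arc goes the other way round — across 180°.
Signed shortest Δλ = ((101.9 − -148.1 + 180) mod 360) − 180 = -110.0°.
Going west by 110.0° from -148.1° passes through 180° before reaching +101.9°.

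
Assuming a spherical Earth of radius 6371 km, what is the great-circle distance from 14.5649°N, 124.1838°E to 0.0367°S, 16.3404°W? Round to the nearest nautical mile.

Δλ = -16.3404 − 124.1838 = -140.5242°.
Δφ = -0.0367 − 14.5649 = -14.6016°.
a = sin²(Δφ/2) + cos φ₁ · cos φ₂ · sin²(Δλ/2) = 0.873624.
c = 2·atan2(√a, √(1−a)) = 2.41471 rad → d = 6371·c ≈ 15384.10 km ≈ 8306.75 nmi.

8307 nmi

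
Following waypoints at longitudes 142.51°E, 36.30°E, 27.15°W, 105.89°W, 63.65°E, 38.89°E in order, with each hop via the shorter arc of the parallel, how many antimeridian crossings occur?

0

Leg 1: +142.51° → +36.30°, shortest Δλ = -106.21° (west) — does not cross 180°.
Leg 2: +36.30° → -27.15°, shortest Δλ = -63.45° (west) — does not cross 180°.
Leg 3: -27.15° → -105.89°, shortest Δλ = -78.74° (west) — does not cross 180°.
Leg 4: -105.89° → +63.65°, shortest Δλ = 169.54° (east) — does not cross 180°.
Leg 5: +63.65° → +38.89°, shortest Δλ = -24.76° (west) — does not cross 180°.
Total crossings: 0.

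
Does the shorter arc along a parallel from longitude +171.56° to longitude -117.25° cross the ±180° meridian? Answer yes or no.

Naïve |-117.25 − 171.56| = 288.81° > 180°, so the shorter arc goes the other way round — across 180°.
Signed shortest Δλ = ((-117.25 − 171.56 + 180) mod 360) − 180 = 71.19°.
Going east by 71.19° from +171.56° passes through 180° before reaching -117.25°.

Yes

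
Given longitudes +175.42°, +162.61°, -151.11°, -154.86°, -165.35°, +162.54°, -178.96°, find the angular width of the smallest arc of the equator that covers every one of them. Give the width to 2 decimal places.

Sort the longitudes: -178.96°, -165.35°, -154.86°, -151.11°, +162.54°, +162.61°, +175.42°.
Eastward gaps between consecutive values (wrapping around): 13.61°, 10.49°, 3.75°, 313.65°, 0.07°, 12.81°, 5.62°.
Largest gap = 313.65° ⇒ minimal covering band is its complement: 360° − 313.65° = 46.35°.
Band runs from +162.54° eastward to -151.11°, crossing the antimeridian.

46.35°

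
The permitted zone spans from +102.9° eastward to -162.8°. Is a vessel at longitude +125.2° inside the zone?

Band width going east from +102.9° to -162.8°: ((-162.8 − 102.9) mod 360) = 94.3°.
Offset of +125.2° east of the west edge: ((125.2 − 102.9) mod 360) = 22.3°.
22.3° ≤ 94.3° ⇒ inside.

Yes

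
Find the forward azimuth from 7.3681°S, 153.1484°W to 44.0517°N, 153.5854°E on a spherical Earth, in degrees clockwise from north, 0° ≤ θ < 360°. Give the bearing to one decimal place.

Δλ = 153.5854 − -153.1484 = 306.7338°; wrapped into (−180°, 180°]: -53.2662°.
θ = atan2( sin Δλ · cos φ₂ , cos φ₁ · sin φ₂ − sin φ₁ · cos φ₂ · cos Δλ )
  = atan2(-0.57599, 0.74469) = -37.721° → normalised to [0°, 360°): 322.279°.

322.3°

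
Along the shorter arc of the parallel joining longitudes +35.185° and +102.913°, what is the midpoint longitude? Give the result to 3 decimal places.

+69.049°

Signed shortest Δλ from +35.185° to +102.913° is +67.728°.
Midpoint longitude = +35.185° + (+67.728°)/2 = +35.185° + 33.864° = +69.049°.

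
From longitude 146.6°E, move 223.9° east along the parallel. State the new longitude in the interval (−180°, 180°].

10.5°E

Start at +146.6°; shift +223.9° → +370.5°.
+370.5° lies outside (−180°, 180°]; subtract 360° → +10.5°.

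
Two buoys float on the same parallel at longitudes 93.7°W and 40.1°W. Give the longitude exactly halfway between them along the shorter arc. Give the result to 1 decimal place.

66.9°W

Signed shortest Δλ from -93.7° to -40.1° is +53.6°.
Midpoint longitude = -93.7° + (+53.6°)/2 = -93.7° + 26.8° = -66.9°.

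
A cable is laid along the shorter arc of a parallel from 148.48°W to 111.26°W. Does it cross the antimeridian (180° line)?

Signed shortest Δλ = ((-111.26 − -148.48 + 180) mod 360) − 180 = 37.22°.
Going east by 37.22° from -148.48° reaches -111.26° without touching 180°.

No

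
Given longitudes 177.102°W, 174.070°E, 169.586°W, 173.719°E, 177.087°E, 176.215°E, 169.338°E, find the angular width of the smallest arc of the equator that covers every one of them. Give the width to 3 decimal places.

21.076°

Sort the longitudes: -177.102°, -169.586°, +169.338°, +173.719°, +174.070°, +176.215°, +177.087°.
Eastward gaps between consecutive values (wrapping around): 7.516°, 338.924°, 4.381°, 0.351°, 2.145°, 0.872°, 5.811°.
Largest gap = 338.924° ⇒ minimal covering band is its complement: 360° − 338.924° = 21.076°.
Band runs from +169.338° eastward to -169.586°, crossing the antimeridian.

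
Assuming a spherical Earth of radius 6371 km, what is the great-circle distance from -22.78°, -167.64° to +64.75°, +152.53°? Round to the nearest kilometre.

Δλ = 152.53 − -167.64 = 320.17°; wrapped into (−180°, 180°]: -39.83°.
Δφ = 64.75 − -22.78 = 87.53°.
a = sin²(Δφ/2) + cos φ₁ · cos φ₂ · sin²(Δλ/2) = 0.524084.
c = 2·atan2(√a, √(1−a)) = 1.61898 rad → d = 6371·c ≈ 10314.54 km.

10315 km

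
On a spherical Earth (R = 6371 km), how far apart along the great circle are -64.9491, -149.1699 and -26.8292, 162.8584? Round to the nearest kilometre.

5400 km

Δλ = 162.8584 − -149.1699 = 312.0283°; wrapped into (−180°, 180°]: -47.9717°.
Δφ = -26.8292 − -64.9491 = 38.1199°.
a = sin²(Δφ/2) + cos φ₁ · cos φ₂ · sin²(Δλ/2) = 0.169079.
c = 2·atan2(√a, √(1−a)) = 0.84752 rad → d = 6371·c ≈ 5399.57 km.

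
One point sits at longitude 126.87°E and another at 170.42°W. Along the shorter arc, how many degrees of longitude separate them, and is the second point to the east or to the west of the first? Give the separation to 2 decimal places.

62.71° east

Raw difference: -170.42 − 126.87 = -297.29°.
Normalise into (−180°, 180°]: -297.29° + 360° = 62.71°.
Positive ⇒ the second point lies to the east; separation 62.71°.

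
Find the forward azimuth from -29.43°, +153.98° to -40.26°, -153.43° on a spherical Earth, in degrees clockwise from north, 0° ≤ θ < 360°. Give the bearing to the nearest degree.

119°

Δλ = -153.43 − 153.98 = -307.41°; wrapped into (−180°, 180°]: 52.59°.
θ = atan2( sin Δλ · cos φ₂ , cos φ₁ · sin φ₂ − sin φ₁ · cos φ₂ · cos Δλ )
  = atan2(0.60615, -0.33506) = 118.933° → normalised to [0°, 360°): 118.933°.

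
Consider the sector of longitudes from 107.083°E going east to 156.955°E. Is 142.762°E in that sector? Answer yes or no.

Band width going east from +107.083° to +156.955°: ((156.955 − 107.083) mod 360) = 49.872°.
Offset of +142.762° east of the west edge: ((142.762 − 107.083) mod 360) = 35.679°.
35.679° ≤ 49.872° ⇒ inside.

Yes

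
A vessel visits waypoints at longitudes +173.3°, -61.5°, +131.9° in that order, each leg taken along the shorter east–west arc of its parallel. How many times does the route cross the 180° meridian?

Leg 1: +173.3° → -61.5°, shortest Δλ = 125.2° (east) — crosses 180°.
Leg 2: -61.5° → +131.9°, shortest Δλ = -166.6° (west) — crosses 180°.
Total crossings: 2.

2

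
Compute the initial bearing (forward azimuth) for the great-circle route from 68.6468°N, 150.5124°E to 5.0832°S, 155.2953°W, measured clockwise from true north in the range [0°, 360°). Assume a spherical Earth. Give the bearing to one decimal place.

125.4°

Δλ = -155.2953 − 150.5124 = -305.8077°; wrapped into (−180°, 180°]: 54.1923°.
θ = atan2( sin Δλ · cos φ₂ , cos φ₁ · sin φ₂ − sin φ₁ · cos φ₂ · cos Δλ )
  = atan2(0.80780, -0.57502) = 125.445° → normalised to [0°, 360°): 125.445°.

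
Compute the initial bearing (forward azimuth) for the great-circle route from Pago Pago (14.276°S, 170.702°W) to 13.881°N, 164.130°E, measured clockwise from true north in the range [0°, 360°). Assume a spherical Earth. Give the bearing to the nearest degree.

Δλ = 164.130 − -170.702 = 334.832°; wrapped into (−180°, 180°]: -25.168°.
θ = atan2( sin Δλ · cos φ₂ , cos φ₁ · sin φ₂ − sin φ₁ · cos φ₂ · cos Δλ )
  = atan2(-0.41285, 0.44916) = -42.588° → normalised to [0°, 360°): 317.412°.

317°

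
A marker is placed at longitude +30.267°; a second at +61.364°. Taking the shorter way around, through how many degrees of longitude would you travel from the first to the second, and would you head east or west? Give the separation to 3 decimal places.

31.097° east

Raw difference: 61.364 − 30.267 = 31.097°.
Normalise into (−180°, 180°]: 31.097° stays 31.097°.
Positive ⇒ the second point lies to the east; separation 31.097°.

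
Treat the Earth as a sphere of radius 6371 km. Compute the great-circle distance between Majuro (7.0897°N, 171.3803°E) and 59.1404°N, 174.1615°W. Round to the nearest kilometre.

5917 km

Δλ = -174.1615 − 171.3803 = -345.5418°; wrapped into (−180°, 180°]: 14.4582°.
Δφ = 59.1404 − 7.0897 = 52.0507°.
a = sin²(Δφ/2) + cos φ₁ · cos φ₂ · sin²(Δλ/2) = 0.200578.
c = 2·atan2(√a, √(1−a)) = 0.92874 rad → d = 6371·c ≈ 5917.00 km.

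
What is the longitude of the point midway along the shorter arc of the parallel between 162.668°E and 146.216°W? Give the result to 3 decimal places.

171.774°W

Signed shortest Δλ from +162.668° to -146.216° is +51.116°.
Midpoint longitude = +162.668° + (+51.116°)/2 = +162.668° + 25.558° = +188.226°.
Normalise into (−180°, 180°]: -171.774°.
(The naïve average (+162.668 + -146.216)/2 = 8.226° is on the wrong side of the globe.)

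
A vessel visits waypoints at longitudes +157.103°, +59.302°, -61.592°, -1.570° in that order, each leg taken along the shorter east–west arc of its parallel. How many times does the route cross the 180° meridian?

Leg 1: +157.103° → +59.302°, shortest Δλ = -97.801° (west) — does not cross 180°.
Leg 2: +59.302° → -61.592°, shortest Δλ = -120.894° (west) — does not cross 180°.
Leg 3: -61.592° → -1.570°, shortest Δλ = 60.022° (east) — does not cross 180°.
Total crossings: 0.

0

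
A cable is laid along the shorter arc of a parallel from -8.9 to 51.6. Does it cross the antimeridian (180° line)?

Signed shortest Δλ = ((51.6 − -8.9 + 180) mod 360) − 180 = 60.5°.
Going east by 60.5° from -8.9° reaches +51.6° without touching 180°.

No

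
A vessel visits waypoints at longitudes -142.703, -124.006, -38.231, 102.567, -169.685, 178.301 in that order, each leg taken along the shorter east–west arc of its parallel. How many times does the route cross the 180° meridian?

Leg 1: -142.703° → -124.006°, shortest Δλ = 18.697° (east) — does not cross 180°.
Leg 2: -124.006° → -38.231°, shortest Δλ = 85.775° (east) — does not cross 180°.
Leg 3: -38.231° → +102.567°, shortest Δλ = 140.798° (east) — does not cross 180°.
Leg 4: +102.567° → -169.685°, shortest Δλ = 87.748° (east) — crosses 180°.
Leg 5: -169.685° → +178.301°, shortest Δλ = -12.014° (west) — crosses 180°.
Total crossings: 2.

2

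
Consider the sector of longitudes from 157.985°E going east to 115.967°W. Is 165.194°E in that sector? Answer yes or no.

Band width going east from +157.985° to -115.967°: ((-115.967 − 157.985) mod 360) = 86.048°.
Offset of +165.194° east of the west edge: ((165.194 − 157.985) mod 360) = 7.209°.
7.209° ≤ 86.048° ⇒ inside.

Yes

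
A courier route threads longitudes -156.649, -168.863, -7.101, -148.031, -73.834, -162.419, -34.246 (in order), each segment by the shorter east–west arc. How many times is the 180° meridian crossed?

0

Leg 1: -156.649° → -168.863°, shortest Δλ = -12.214° (west) — does not cross 180°.
Leg 2: -168.863° → -7.101°, shortest Δλ = 161.762° (east) — does not cross 180°.
Leg 3: -7.101° → -148.031°, shortest Δλ = -140.93° (west) — does not cross 180°.
Leg 4: -148.031° → -73.834°, shortest Δλ = 74.197° (east) — does not cross 180°.
Leg 5: -73.834° → -162.419°, shortest Δλ = -88.585° (west) — does not cross 180°.
Leg 6: -162.419° → -34.246°, shortest Δλ = 128.173° (east) — does not cross 180°.
Total crossings: 0.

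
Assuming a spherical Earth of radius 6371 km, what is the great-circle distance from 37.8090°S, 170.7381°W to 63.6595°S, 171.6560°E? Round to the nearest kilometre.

3106 km

Δλ = 171.6560 − -170.7381 = 342.3941°; wrapped into (−180°, 180°]: -17.6059°.
Δφ = -63.6595 − -37.8090 = -25.8505°.
a = sin²(Δφ/2) + cos φ₁ · cos φ₂ · sin²(Δλ/2) = 0.058243.
c = 2·atan2(√a, √(1−a)) = 0.48748 rad → d = 6371·c ≈ 3105.75 km.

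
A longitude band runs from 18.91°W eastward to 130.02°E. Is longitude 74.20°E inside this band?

Yes

Band width going east from -18.91° to +130.02°: ((130.02 − -18.91) mod 360) = 148.93°.
Offset of +74.20° east of the west edge: ((74.20 − -18.91) mod 360) = 93.11°.
93.11° ≤ 148.93° ⇒ inside.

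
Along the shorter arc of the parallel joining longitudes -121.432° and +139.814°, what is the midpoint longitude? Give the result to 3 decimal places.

Signed shortest Δλ from -121.432° to +139.814° is -98.754°.
Midpoint longitude = -121.432° + (-98.754°)/2 = -121.432° − 49.377° = -170.809°.
(The naïve average (-121.432 + +139.814)/2 = 9.191° is on the wrong side of the globe.)

-170.809°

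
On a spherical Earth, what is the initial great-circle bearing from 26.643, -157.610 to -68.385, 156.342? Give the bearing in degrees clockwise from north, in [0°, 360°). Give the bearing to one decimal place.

195.7°

Δλ = 156.342 − -157.610 = 313.952°; wrapped into (−180°, 180°]: -46.048°.
θ = atan2( sin Δλ · cos φ₂ , cos φ₁ · sin φ₂ − sin φ₁ · cos φ₂ · cos Δλ )
  = atan2(-0.26520, -0.94561) = -164.334° → normalised to [0°, 360°): 195.666°.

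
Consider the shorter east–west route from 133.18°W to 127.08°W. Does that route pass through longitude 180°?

Signed shortest Δλ = ((-127.08 − -133.18 + 180) mod 360) − 180 = 6.1°.
Going east by 6.1° from -133.18° reaches -127.08° without touching 180°.

No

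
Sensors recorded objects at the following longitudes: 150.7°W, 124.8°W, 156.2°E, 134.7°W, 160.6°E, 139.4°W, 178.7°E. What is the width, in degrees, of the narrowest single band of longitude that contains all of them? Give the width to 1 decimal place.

79.0°

Sort the longitudes: -150.7°, -139.4°, -134.7°, -124.8°, +156.2°, +160.6°, +178.7°.
Eastward gaps between consecutive values (wrapping around): 11.3°, 4.7°, 9.9°, 281.0°, 4.4°, 18.1°, 30.6°.
Largest gap = 281.0° ⇒ minimal covering band is its complement: 360° − 281.0° = 79.0°.
Band runs from +156.2° eastward to -124.8°, crossing the antimeridian.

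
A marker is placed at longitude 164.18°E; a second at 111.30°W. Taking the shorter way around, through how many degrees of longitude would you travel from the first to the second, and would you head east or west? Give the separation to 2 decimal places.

84.52° east

Raw difference: -111.30 − 164.18 = -275.48°.
Normalise into (−180°, 180°]: -275.48° + 360° = 84.52°.
Positive ⇒ the second point lies to the east; separation 84.52°.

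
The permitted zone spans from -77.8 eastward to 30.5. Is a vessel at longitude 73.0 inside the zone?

Band width going east from -77.8° to +30.5°: ((30.5 − -77.8) mod 360) = 108.3°.
Offset of +73.0° east of the west edge: ((73.0 − -77.8) mod 360) = 150.8°.
150.8° > 108.3° ⇒ outside.

No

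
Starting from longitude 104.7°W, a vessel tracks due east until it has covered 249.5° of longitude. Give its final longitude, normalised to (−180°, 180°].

Start at -104.7°; shift +249.5° → +144.8°.
+144.8° already lies in (−180°, 180°].

144.8°E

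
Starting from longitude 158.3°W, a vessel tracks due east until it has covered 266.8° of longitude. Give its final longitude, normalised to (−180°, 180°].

108.5°E

Start at -158.3°; shift +266.8° → +108.5°.
+108.5° already lies in (−180°, 180°].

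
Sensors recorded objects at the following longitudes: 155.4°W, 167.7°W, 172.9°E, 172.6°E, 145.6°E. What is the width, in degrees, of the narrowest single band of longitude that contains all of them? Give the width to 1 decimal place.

Sort the longitudes: -167.7°, -155.4°, +145.6°, +172.6°, +172.9°.
Eastward gaps between consecutive values (wrapping around): 12.3°, 301.0°, 27.0°, 0.3°, 19.4°.
Largest gap = 301.0° ⇒ minimal covering band is its complement: 360° − 301.0° = 59.0°.
Band runs from +145.6° eastward to -155.4°, crossing the antimeridian.

59.0°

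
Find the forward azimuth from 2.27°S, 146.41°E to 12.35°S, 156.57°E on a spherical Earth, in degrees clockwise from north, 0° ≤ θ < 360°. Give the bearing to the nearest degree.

Δλ = 156.57 − 146.41 = 10.16°.
θ = atan2( sin Δλ · cos φ₂ , cos φ₁ · sin φ₂ − sin φ₁ · cos φ₂ · cos Δλ )
  = atan2(0.17232, -0.17563) = 135.546° → normalised to [0°, 360°): 135.546°.

136°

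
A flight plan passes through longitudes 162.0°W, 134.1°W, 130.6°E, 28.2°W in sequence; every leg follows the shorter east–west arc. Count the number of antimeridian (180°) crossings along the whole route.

1

Leg 1: -162.0° → -134.1°, shortest Δλ = 27.9° (east) — does not cross 180°.
Leg 2: -134.1° → +130.6°, shortest Δλ = -95.3° (west) — crosses 180°.
Leg 3: +130.6° → -28.2°, shortest Δλ = -158.8° (west) — does not cross 180°.
Total crossings: 1.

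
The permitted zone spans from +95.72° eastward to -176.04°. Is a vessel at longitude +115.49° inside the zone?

Band width going east from +95.72° to -176.04°: ((-176.04 − 95.72) mod 360) = 88.24°.
Offset of +115.49° east of the west edge: ((115.49 − 95.72) mod 360) = 19.77°.
19.77° ≤ 88.24° ⇒ inside.

Yes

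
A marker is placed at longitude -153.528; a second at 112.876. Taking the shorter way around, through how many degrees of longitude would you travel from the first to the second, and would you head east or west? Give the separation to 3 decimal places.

93.596° west

Raw difference: 112.876 − -153.528 = 266.404°.
Normalise into (−180°, 180°]: 266.404° − 360° = -93.596°.
Negative ⇒ the second point lies to the west; separation 93.596°.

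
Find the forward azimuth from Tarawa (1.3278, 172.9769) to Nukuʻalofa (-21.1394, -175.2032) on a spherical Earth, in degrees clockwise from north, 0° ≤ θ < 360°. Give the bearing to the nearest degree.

Δλ = -175.2032 − 172.9769 = -348.1801°; wrapped into (−180°, 180°]: 11.8199°.
θ = atan2( sin Δλ · cos φ₂ , cos φ₁ · sin φ₂ − sin φ₁ · cos φ₂ · cos Δλ )
  = atan2(0.19105, -0.38170) = 153.411° → normalised to [0°, 360°): 153.411°.

153°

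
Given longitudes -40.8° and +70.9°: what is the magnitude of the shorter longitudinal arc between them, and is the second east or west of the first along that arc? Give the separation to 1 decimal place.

Raw difference: 70.9 − -40.8 = 111.7°.
Normalise into (−180°, 180°]: 111.7° stays 111.7°.
Positive ⇒ the second point lies to the east; separation 111.7°.

111.7° east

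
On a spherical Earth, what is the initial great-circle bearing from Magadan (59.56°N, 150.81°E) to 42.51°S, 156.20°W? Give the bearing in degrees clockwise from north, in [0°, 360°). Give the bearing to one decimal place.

140.9°

Δλ = -156.20 − 150.81 = -307.01°; wrapped into (−180°, 180°]: 52.99°.
θ = atan2( sin Δλ · cos φ₂ , cos φ₁ · sin φ₂ − sin φ₁ · cos φ₂ · cos Δλ )
  = atan2(0.58864, -0.72492) = 140.923° → normalised to [0°, 360°): 140.923°.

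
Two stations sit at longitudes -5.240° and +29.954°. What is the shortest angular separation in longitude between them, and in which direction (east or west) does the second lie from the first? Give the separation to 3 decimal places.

35.194° east

Raw difference: 29.954 − -5.240 = 35.194°.
Normalise into (−180°, 180°]: 35.194° stays 35.194°.
Positive ⇒ the second point lies to the east; separation 35.194°.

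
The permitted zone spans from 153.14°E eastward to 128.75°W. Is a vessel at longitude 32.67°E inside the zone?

Band width going east from +153.14° to -128.75°: ((-128.75 − 153.14) mod 360) = 78.11°.
Offset of +32.67° east of the west edge: ((32.67 − 153.14) mod 360) = 239.53°.
239.53° > 78.11° ⇒ outside.

No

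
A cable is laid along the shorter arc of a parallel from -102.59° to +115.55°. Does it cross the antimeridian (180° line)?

Yes

Naïve |115.55 − -102.59| = 218.14° > 180°, so the shorter arc goes the other way round — across 180°.
Signed shortest Δλ = ((115.55 − -102.59 + 180) mod 360) − 180 = -141.86°.
Going west by 141.86° from -102.59° passes through 180° before reaching +115.55°.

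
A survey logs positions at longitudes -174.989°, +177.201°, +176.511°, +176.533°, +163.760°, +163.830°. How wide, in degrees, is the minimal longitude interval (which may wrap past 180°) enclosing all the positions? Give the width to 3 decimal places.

Sort the longitudes: -174.989°, +163.760°, +163.830°, +176.511°, +176.533°, +177.201°.
Eastward gaps between consecutive values (wrapping around): 338.749°, 0.070°, 12.681°, 0.022°, 0.668°, 7.810°.
Largest gap = 338.749° ⇒ minimal covering band is its complement: 360° − 338.749° = 21.251°.
Band runs from +163.760° eastward to -174.989°, crossing the antimeridian.

21.251°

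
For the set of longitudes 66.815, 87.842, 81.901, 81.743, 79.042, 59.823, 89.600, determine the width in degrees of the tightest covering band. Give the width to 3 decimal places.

Sort the longitudes: +59.823°, +66.815°, +79.042°, +81.743°, +81.901°, +87.842°, +89.600°.
Eastward gaps between consecutive values (wrapping around): 6.992°, 12.227°, 2.701°, 0.158°, 5.941°, 1.758°, 330.223°.
Largest gap = 330.223° ⇒ minimal covering band is its complement: 360° − 330.223° = 29.777°.
Band runs from +59.823° eastward to +89.600°.

29.777°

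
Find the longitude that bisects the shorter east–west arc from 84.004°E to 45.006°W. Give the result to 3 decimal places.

Signed shortest Δλ from +84.004° to -45.006° is -129.010°.
Midpoint longitude = +84.004° + (-129.010°)/2 = +84.004° − 64.505° = +19.499°.

19.499°E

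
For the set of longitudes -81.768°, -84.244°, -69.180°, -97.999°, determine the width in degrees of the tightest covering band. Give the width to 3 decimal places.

28.819°

Sort the longitudes: -97.999°, -84.244°, -81.768°, -69.180°.
Eastward gaps between consecutive values (wrapping around): 13.755°, 2.476°, 12.588°, 331.181°.
Largest gap = 331.181° ⇒ minimal covering band is its complement: 360° − 331.181° = 28.819°.
Band runs from -97.999° eastward to -69.180°.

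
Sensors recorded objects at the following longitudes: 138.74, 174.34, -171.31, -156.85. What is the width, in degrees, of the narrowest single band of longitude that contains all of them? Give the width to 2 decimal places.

64.41°

Sort the longitudes: -171.31°, -156.85°, +138.74°, +174.34°.
Eastward gaps between consecutive values (wrapping around): 14.46°, 295.59°, 35.60°, 14.35°.
Largest gap = 295.59° ⇒ minimal covering band is its complement: 360° − 295.59° = 64.41°.
Band runs from +138.74° eastward to -156.85°, crossing the antimeridian.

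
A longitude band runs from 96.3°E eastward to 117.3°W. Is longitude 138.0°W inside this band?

Band width going east from +96.3° to -117.3°: ((-117.3 − 96.3) mod 360) = 146.4°.
Offset of -138.0° east of the west edge: ((-138.0 − 96.3) mod 360) = 125.7°.
125.7° ≤ 146.4° ⇒ inside.

Yes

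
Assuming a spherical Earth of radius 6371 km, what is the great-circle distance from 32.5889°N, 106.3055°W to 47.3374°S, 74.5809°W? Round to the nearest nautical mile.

5095 nmi

Δλ = -74.5809 − -106.3055 = 31.7246°.
Δφ = -47.3374 − 32.5889 = -79.9263°.
a = sin²(Δφ/2) + cos φ₁ · cos φ₂ · sin²(Δλ/2) = 0.455199.
c = 2·atan2(√a, √(1−a)) = 1.48107 rad → d = 6371·c ≈ 9435.93 km ≈ 5094.99 nmi.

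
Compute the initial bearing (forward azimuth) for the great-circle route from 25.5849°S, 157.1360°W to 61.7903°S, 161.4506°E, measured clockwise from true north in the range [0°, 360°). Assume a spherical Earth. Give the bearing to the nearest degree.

206°

Δλ = 161.4506 − -157.1360 = 318.5866°; wrapped into (−180°, 180°]: -41.4134°.
θ = atan2( sin Δλ · cos φ₂ , cos φ₁ · sin φ₂ − sin φ₁ · cos φ₂ · cos Δλ )
  = atan2(-0.31269, -0.64172) = -154.022° → normalised to [0°, 360°): 205.978°.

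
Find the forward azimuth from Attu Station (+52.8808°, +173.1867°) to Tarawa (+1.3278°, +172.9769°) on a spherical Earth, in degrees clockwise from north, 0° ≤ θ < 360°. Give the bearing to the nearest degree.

180°

Δλ = 172.9769 − 173.1867 = -0.2098°.
θ = atan2( sin Δλ · cos φ₂ , cos φ₁ · sin φ₂ − sin φ₁ · cos φ₂ · cos Δλ )
  = atan2(-0.00366, -0.78318) = -179.732° → normalised to [0°, 360°): 180.268°.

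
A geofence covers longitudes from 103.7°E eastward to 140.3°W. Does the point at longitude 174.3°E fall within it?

Band width going east from +103.7° to -140.3°: ((-140.3 − 103.7) mod 360) = 116.0°.
Offset of +174.3° east of the west edge: ((174.3 − 103.7) mod 360) = 70.6°.
70.6° ≤ 116.0° ⇒ inside.

Yes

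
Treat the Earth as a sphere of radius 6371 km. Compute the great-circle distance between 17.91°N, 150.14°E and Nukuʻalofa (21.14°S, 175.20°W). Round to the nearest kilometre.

Δλ = -175.20 − 150.14 = -325.34°; wrapped into (−180°, 180°]: 34.66°.
Δφ = -21.14 − 17.91 = -39.05°.
a = sin²(Δφ/2) + cos φ₁ · cos φ₂ · sin²(Δλ/2) = 0.190449.
c = 2·atan2(√a, √(1−a)) = 0.90320 rad → d = 6371·c ≈ 5754.28 km.

5754 km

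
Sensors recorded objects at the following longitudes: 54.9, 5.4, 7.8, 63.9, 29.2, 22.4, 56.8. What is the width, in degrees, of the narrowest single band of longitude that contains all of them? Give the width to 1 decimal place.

Sort the longitudes: +5.4°, +7.8°, +22.4°, +29.2°, +54.9°, +56.8°, +63.9°.
Eastward gaps between consecutive values (wrapping around): 2.4°, 14.6°, 6.8°, 25.7°, 1.9°, 7.1°, 301.5°.
Largest gap = 301.5° ⇒ minimal covering band is its complement: 360° − 301.5° = 58.5°.
Band runs from +5.4° eastward to +63.9°.

58.5°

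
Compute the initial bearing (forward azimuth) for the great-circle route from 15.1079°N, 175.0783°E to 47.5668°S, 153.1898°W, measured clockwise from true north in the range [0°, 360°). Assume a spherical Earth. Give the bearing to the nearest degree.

Δλ = -153.1898 − 175.0783 = -328.2681°; wrapped into (−180°, 180°]: 31.7319°.
θ = atan2( sin Δλ · cos φ₂ , cos φ₁ · sin φ₂ − sin φ₁ · cos φ₂ · cos Δλ )
  = atan2(0.35487, -0.86213) = 157.627° → normalised to [0°, 360°): 157.627°.

158°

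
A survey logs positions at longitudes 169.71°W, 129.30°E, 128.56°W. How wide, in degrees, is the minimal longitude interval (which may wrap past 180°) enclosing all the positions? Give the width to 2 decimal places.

102.14°

Sort the longitudes: -169.71°, -128.56°, +129.30°.
Eastward gaps between consecutive values (wrapping around): 41.15°, 257.86°, 60.99°.
Largest gap = 257.86° ⇒ minimal covering band is its complement: 360° − 257.86° = 102.14°.
Band runs from +129.30° eastward to -128.56°, crossing the antimeridian.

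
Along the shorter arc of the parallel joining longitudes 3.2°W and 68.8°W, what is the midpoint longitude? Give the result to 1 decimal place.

Signed shortest Δλ from -3.2° to -68.8° is -65.6°.
Midpoint longitude = -3.2° + (-65.6°)/2 = -3.2° − 32.8° = -36.0°.

36.0°W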